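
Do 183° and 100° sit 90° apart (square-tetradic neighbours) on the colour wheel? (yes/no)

Angular distance: |183 − 100| = 83 = 83°.
90° apart (square-tetradic neighbours) requires 90°.

no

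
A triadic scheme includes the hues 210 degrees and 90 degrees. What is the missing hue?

A triad places three hues 120° apart.
The full set through 90° is {90°, 210°, 330°}.
Given {90°, 210°}, the missing hue is 330°.

330°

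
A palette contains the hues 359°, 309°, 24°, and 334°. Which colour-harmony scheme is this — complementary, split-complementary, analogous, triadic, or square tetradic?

Sort the hues: 24°, 309°, 334°, 359°.
Successive gaps around the wheel: 285°, 25°, 25°, 25°.
A run of hues at equal small steps (25°) with one large closing gap is an analogous group.

analogous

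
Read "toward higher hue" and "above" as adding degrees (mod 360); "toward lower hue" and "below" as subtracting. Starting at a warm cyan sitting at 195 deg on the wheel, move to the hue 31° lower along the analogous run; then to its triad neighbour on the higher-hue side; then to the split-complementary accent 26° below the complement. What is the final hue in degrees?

−31° (analog 31° ↓): 195 − 31 = 164°
+120° (triadic ↑): 164 + 120 = 284°
+154° (split-comp 26° ↓): 284 + 154 = 438 → 438 − 360 = 78°

78°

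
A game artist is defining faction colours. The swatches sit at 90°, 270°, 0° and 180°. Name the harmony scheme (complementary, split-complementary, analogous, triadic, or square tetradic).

square tetradic

Sort the hues: 0°, 90°, 180°, 270°.
Successive gaps around the wheel: 90°, 90°, 90°, 90°.
Four hues every 90° form a square tetradic scheme.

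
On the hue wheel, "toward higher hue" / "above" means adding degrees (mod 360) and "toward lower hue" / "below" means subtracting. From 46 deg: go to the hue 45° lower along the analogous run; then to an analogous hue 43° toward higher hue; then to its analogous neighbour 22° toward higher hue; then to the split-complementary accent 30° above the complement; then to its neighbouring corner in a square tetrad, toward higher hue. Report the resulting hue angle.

6°

−45° (analog 45° ↓): 46 − 45 = 1°
+43° (analog 43° ↑): 1 + 43 = 44°
+22° (analog 22° ↑): 44 + 22 = 66°
+210° (split-comp 30° ↑): 66 + 210 = 276°
+90° (square ↑): 276 + 90 = 366 → 366 − 360 = 6°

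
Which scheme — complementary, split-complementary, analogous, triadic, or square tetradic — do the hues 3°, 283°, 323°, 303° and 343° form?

Sort the hues: 3°, 283°, 303°, 323°, 343°.
Successive gaps around the wheel: 280°, 20°, 20°, 20°, 20°.
A run of hues at equal small steps (20°) with one large closing gap is an analogous group.

analogous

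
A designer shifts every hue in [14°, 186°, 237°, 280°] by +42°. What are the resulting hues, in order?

14 + 42 = 56°
186 + 42 = 228°
237 + 42 = 279°
280 + 42 = 322°

56°, 228°, 279°, 322°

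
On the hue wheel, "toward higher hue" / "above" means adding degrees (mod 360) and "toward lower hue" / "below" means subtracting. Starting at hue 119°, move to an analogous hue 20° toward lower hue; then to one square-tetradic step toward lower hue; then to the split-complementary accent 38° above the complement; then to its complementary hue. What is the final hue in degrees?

47°

−20° (analog 20° ↓): 119 − 20 = 99°
−90° (square ↓): 99 − 90 = 9°
+218° (split-comp 38° ↑): 9 + 218 = 227°
+180° (complement): 227 + 180 = 407 → 407 − 360 = 47°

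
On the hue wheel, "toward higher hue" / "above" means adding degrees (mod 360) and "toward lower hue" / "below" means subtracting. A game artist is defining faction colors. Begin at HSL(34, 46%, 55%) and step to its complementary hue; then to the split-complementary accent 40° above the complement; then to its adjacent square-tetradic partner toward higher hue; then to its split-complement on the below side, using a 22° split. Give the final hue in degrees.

322°

34 + 180 = 214°   (complement)
214 + 220 = 434 → 434 − 360 = 74°   (split-comp 40° ↑)
74 + 90 = 164°   (square ↑)
164 + 158 = 322°   (split-comp 22° ↓)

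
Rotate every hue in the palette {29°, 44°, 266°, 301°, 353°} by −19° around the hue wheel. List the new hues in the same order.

10°, 25°, 247°, 282°, 334°

29 − 19 = 10°
44 − 19 = 25°
266 − 19 = 247°
301 − 19 = 282°
353 − 19 = 334°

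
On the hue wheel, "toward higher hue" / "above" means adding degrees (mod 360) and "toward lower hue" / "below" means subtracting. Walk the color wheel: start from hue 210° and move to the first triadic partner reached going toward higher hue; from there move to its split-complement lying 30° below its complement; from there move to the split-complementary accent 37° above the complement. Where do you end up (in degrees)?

337°

210 + 120 = 330°   (triadic ↑)
330 + 150 = 480 → 480 − 360 = 120°   (split-comp 30° ↓)
120 + 217 = 337°   (split-comp 37° ↑)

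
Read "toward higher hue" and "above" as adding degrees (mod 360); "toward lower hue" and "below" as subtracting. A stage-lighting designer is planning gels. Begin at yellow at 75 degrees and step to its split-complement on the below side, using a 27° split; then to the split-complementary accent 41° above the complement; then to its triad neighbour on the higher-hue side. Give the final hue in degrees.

+153° (split-comp 27° ↓): 75 + 153 = 228°
+221° (split-comp 41° ↑): 228 + 221 = 449 → 449 − 360 = 89°
+120° (triadic ↑): 89 + 120 = 209°

209°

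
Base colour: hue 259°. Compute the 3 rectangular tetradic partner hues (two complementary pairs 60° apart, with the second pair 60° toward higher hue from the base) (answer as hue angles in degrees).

A rectangular tetradic uses two complementary pairs 60° apart: offsets 0°, 60°, 180°, 240°.
259 + 60 = 319°
259 + 180 = 439 → 439 − 360 = 79°
259 + 240 = 499 → 499 − 360 = 139°

319°, 79° and 139°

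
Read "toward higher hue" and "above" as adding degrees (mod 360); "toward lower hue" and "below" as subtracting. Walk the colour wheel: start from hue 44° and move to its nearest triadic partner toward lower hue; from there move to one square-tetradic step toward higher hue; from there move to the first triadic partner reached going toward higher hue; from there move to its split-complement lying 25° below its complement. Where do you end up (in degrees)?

−120° (triadic ↓): 44 − 120 = -76 → -76 + 360 = 284°
+90° (square ↑): 284 + 90 = 374 → 374 − 360 = 14°
+120° (triadic ↑): 14 + 120 = 134°
+155° (split-comp 25° ↓): 134 + 155 = 289°

289°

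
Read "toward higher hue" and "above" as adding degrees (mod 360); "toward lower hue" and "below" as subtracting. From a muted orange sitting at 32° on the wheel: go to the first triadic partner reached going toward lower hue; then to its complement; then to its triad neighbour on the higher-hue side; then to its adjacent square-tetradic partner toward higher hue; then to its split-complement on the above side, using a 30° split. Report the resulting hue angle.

152°

triadic ↓ −120°: 32 − 120 = -88 → -88 + 360 = 272°
complement +180°: 272 + 180 = 452 → 452 − 360 = 92°
triadic ↑ +120°: 92 + 120 = 212°
square ↑ +90°: 212 + 90 = 302°
split-comp 30° ↑ +210°: 302 + 210 = 512 → 512 − 360 = 152°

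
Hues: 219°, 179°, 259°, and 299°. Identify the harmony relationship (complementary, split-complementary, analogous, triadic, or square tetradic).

analogous

Sort the hues: 179°, 219°, 259°, 299°.
Successive gaps around the wheel: 40°, 40°, 40°, 240°.
A run of hues at equal small steps (40°) with one large closing gap is an analogous group.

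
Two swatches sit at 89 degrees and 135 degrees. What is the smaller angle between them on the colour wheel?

|89 − 135| = 46.
46 ≤ 180, so the shorter arc is 46°.

46°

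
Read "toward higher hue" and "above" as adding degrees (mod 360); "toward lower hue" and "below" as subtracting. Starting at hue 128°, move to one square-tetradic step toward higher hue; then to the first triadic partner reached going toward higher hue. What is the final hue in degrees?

+90° (square ↑): 128 + 90 = 218°
+120° (triadic ↑): 218 + 120 = 338°

338°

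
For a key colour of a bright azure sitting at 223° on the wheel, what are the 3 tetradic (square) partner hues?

313°, 43° and 133°

A square tetradic scheme places four hues every 90°.
223 + 90 = 313°
223 + 180 = 403 → 403 − 360 = 43°
223 + 270 = 493 → 493 − 360 = 133°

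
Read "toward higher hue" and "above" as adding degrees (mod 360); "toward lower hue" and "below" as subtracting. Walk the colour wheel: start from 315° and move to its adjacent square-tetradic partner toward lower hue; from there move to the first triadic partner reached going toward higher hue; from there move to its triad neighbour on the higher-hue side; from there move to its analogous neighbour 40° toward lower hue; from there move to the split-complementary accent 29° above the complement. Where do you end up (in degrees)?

274°

square ↓ −90°: 315 − 90 = 225°
triadic ↑ +120°: 225 + 120 = 345°
triadic ↑ +120°: 345 + 120 = 465 → 465 − 360 = 105°
analog 40° ↓ −40°: 105 − 40 = 65°
split-comp 29° ↑ +209°: 65 + 209 = 274°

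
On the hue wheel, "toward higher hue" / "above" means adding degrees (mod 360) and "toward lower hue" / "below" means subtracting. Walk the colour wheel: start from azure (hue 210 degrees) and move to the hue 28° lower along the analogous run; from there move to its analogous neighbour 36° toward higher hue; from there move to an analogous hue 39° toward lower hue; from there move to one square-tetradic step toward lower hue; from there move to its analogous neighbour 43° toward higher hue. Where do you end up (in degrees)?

−28° (analog 28° ↓): 210 − 28 = 182°
+36° (analog 36° ↑): 182 + 36 = 218°
−39° (analog 39° ↓): 218 − 39 = 179°
−90° (square ↓): 179 − 90 = 89°
+43° (analog 43° ↑): 89 + 43 = 132°

132°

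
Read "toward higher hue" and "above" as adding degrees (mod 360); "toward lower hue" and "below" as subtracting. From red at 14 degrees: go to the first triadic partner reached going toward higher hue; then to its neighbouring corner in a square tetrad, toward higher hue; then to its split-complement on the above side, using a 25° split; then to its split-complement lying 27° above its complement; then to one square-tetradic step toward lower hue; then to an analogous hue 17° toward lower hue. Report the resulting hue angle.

169°

+120° (triadic ↑): 14 + 120 = 134°
+90° (square ↑): 134 + 90 = 224°
+205° (split-comp 25° ↑): 224 + 205 = 429 → 429 − 360 = 69°
+207° (split-comp 27° ↑): 69 + 207 = 276°
−90° (square ↓): 276 − 90 = 186°
−17° (analog 17° ↓): 186 − 17 = 169°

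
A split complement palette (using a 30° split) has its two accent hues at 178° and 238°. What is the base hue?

The accents sit 30° either side of the complement, so the complement is their short-arc midpoint on the wheel.
Short-arc midpoint of 178° and 238°: 208°.
Base is 180° from the complement: 208 − 180 = 28°

28°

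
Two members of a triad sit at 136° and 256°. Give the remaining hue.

16°

A triad spaces three hues 120° apart.
The full set is {16°, 136°, 256°}.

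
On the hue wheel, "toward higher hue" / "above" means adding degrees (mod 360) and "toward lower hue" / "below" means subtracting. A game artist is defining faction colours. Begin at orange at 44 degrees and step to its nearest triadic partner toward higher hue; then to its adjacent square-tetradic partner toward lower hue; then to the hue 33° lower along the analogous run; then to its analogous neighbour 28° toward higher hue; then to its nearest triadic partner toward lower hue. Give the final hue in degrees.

44 + 120 = 164°   (triadic ↑)
164 − 90 = 74°   (square ↓)
74 − 33 = 41°   (analog 33° ↓)
41 + 28 = 69°   (analog 28° ↑)
69 − 120 = -51 → -51 + 360 = 309°   (triadic ↓)

309°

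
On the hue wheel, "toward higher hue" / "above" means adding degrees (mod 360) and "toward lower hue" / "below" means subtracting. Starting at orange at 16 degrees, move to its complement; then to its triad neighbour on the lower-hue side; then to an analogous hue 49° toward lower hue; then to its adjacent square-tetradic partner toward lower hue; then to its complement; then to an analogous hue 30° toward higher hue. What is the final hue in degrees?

147°

+180° (complement): 16 + 180 = 196°
−120° (triadic ↓): 196 − 120 = 76°
−49° (analog 49° ↓): 76 − 49 = 27°
−90° (square ↓): 27 − 90 = -63 → -63 + 360 = 297°
+180° (complement): 297 + 180 = 477 → 477 − 360 = 117°
+30° (analog 30° ↑): 117 + 30 = 147°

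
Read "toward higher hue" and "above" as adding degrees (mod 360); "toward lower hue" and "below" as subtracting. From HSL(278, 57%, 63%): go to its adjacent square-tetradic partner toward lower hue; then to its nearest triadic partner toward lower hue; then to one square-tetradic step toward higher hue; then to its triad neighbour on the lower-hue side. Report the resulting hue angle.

278 − 90 = 188°   (square ↓)
188 − 120 = 68°   (triadic ↓)
68 + 90 = 158°   (square ↑)
158 − 120 = 38°   (triadic ↓)

38°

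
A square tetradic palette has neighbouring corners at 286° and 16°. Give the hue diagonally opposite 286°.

106°

A square tetradic scheme places four hues 90° apart; opposite corners are 180° apart.
286 + 180 = 466 → 466 − 360 = 106°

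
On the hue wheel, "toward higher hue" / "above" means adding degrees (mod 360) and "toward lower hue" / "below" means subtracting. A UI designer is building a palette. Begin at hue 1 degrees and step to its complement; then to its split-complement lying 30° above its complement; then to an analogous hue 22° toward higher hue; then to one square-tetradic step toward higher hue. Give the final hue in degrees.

143°

complement +180°: 1 + 180 = 181°
split-comp 30° ↑ +210°: 181 + 210 = 391 → 391 − 360 = 31°
analog 22° ↑ +22°: 31 + 22 = 53°
square ↑ +90°: 53 + 90 = 143°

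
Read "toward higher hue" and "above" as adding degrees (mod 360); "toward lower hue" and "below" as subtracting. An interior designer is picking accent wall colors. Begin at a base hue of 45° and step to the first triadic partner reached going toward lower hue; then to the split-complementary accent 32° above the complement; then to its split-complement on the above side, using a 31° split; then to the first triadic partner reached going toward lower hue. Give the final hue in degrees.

triadic ↓ −120°: 45 − 120 = -75 → -75 + 360 = 285°
split-comp 32° ↑ +212°: 285 + 212 = 497 → 497 − 360 = 137°
split-comp 31° ↑ +211°: 137 + 211 = 348°
triadic ↓ −120°: 348 − 120 = 228°

228°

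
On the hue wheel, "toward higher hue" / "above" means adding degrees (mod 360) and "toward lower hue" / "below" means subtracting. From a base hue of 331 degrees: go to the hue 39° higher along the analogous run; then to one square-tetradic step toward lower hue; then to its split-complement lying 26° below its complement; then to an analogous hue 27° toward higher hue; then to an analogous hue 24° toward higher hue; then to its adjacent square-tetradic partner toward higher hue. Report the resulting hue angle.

215°

analog 39° ↑ +39°: 331 + 39 = 370 → 370 − 360 = 10°
square ↓ −90°: 10 − 90 = -80 → -80 + 360 = 280°
split-comp 26° ↓ +154°: 280 + 154 = 434 → 434 − 360 = 74°
analog 27° ↑ +27°: 74 + 27 = 101°
analog 24° ↑ +24°: 101 + 24 = 125°
square ↑ +90°: 125 + 90 = 215°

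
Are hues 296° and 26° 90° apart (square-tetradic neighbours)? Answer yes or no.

yes

Angular distance: |296 − 26| = 270; shorter arc = 360 − 270 = 90°.
90° apart (square-tetradic neighbours) requires 90°.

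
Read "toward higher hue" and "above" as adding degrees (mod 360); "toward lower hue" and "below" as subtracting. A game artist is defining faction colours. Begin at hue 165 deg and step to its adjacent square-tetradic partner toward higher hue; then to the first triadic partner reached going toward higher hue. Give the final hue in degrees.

15°

165 + 90 = 255°   (square ↑)
255 + 120 = 375 → 375 − 360 = 15°   (triadic ↑)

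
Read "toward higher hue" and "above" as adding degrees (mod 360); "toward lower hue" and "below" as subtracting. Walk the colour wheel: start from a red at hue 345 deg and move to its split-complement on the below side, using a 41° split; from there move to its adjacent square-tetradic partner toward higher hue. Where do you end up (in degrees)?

214°

split-comp 41° ↓ +139°: 345 + 139 = 484 → 484 − 360 = 124°
square ↑ +90°: 124 + 90 = 214°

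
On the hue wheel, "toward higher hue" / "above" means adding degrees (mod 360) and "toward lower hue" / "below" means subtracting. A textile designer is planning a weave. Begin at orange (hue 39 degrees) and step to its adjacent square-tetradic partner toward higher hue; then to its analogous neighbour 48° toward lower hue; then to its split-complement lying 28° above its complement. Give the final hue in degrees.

+90° (square ↑): 39 + 90 = 129°
−48° (analog 48° ↓): 129 − 48 = 81°
+208° (split-comp 28° ↑): 81 + 208 = 289°

289°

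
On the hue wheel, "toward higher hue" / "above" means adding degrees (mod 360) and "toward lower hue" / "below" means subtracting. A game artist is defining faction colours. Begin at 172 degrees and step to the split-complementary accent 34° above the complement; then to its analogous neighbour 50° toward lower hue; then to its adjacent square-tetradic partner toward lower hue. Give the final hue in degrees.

split-comp 34° ↑ +214°: 172 + 214 = 386 → 386 − 360 = 26°
analog 50° ↓ −50°: 26 − 50 = -24 → -24 + 360 = 336°
square ↓ −90°: 336 − 90 = 246°

246°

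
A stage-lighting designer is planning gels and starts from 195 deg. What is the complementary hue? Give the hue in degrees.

15°

The complement sits 180° across the wheel.
195 + 180 = 375 → 375 − 360 = 15°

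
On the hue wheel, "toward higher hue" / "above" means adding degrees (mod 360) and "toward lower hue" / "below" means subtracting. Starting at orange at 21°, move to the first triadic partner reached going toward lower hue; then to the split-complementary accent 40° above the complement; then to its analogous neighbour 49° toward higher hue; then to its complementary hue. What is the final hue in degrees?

350°

triadic ↓ −120°: 21 − 120 = -99 → -99 + 360 = 261°
split-comp 40° ↑ +220°: 261 + 220 = 481 → 481 − 360 = 121°
analog 49° ↑ +49°: 121 + 49 = 170°
complement +180°: 170 + 180 = 350°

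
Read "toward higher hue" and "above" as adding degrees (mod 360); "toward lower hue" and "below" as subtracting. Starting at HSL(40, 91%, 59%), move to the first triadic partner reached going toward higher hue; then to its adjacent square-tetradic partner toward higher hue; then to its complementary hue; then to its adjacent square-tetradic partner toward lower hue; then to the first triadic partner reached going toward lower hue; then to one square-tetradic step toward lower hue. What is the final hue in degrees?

130°

40 + 120 = 160°   (triadic ↑)
160 + 90 = 250°   (square ↑)
250 + 180 = 430 → 430 − 360 = 70°   (complement)
70 − 90 = -20 → -20 + 360 = 340°   (square ↓)
340 − 120 = 220°   (triadic ↓)
220 − 90 = 130°   (square ↓)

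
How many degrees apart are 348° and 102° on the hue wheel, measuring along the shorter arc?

114°

|348 − 102| = 246.
The shorter arc is 360 − 246 = 114°.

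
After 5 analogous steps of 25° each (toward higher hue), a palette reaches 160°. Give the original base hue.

5 steps of 25° (toward higher hue) give a net shift of +125°.
Start = end − shift: 160 − 125 = 35°

35°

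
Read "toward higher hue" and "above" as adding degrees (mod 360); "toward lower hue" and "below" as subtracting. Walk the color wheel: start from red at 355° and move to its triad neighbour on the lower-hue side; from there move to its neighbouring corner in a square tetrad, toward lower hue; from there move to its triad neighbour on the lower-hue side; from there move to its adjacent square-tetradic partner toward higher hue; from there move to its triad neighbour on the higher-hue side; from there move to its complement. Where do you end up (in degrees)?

55°

triadic ↓ −120°: 355 − 120 = 235°
square ↓ −90°: 235 − 90 = 145°
triadic ↓ −120°: 145 − 120 = 25°
square ↑ +90°: 25 + 90 = 115°
triadic ↑ +120°: 115 + 120 = 235°
complement +180°: 235 + 180 = 415 → 415 − 360 = 55°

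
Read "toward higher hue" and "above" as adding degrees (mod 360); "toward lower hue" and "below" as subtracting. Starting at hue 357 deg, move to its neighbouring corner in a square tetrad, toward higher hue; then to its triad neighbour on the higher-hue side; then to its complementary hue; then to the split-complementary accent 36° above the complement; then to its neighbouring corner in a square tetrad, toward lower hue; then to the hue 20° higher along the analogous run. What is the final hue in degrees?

square ↑ +90°: 357 + 90 = 447 → 447 − 360 = 87°
triadic ↑ +120°: 87 + 120 = 207°
complement +180°: 207 + 180 = 387 → 387 − 360 = 27°
split-comp 36° ↑ +216°: 27 + 216 = 243°
square ↓ −90°: 243 − 90 = 153°
analog 20° ↑ +20°: 153 + 20 = 173°

173°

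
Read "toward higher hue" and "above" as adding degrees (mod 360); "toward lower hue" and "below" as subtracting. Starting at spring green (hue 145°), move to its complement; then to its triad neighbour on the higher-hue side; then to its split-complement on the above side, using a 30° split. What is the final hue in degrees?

+180° (complement): 145 + 180 = 325°
+120° (triadic ↑): 325 + 120 = 445 → 445 − 360 = 85°
+210° (split-comp 30° ↑): 85 + 210 = 295°

295°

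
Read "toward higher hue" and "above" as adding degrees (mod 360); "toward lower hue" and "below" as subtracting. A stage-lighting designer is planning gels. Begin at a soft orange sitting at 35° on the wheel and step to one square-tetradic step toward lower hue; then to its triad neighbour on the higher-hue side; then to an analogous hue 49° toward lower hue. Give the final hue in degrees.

16°

−90° (square ↓): 35 − 90 = -55 → -55 + 360 = 305°
+120° (triadic ↑): 305 + 120 = 425 → 425 − 360 = 65°
−49° (analog 49° ↓): 65 − 49 = 16°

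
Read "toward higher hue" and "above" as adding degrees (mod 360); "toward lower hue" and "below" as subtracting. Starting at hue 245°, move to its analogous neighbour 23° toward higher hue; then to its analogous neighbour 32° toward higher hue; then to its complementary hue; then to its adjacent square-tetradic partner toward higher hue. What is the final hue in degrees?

210°

245 + 23 = 268°   (analog 23° ↑)
268 + 32 = 300°   (analog 32° ↑)
300 + 180 = 480 → 480 − 360 = 120°   (complement)
120 + 90 = 210°   (square ↑)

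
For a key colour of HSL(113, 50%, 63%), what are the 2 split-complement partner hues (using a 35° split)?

Split-complementary hues sit 35° either side of the complement.
Complement of 113°: 113 + 180 = 293°
293 − 35 = 258°
293 + 35 = 328°

258° and 328°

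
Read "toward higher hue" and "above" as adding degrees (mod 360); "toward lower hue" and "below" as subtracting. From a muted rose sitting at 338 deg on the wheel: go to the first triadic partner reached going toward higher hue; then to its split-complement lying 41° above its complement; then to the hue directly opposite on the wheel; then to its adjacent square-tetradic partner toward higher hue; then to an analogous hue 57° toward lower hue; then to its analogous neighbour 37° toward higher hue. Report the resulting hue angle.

209°

triadic ↑ +120°: 338 + 120 = 458 → 458 − 360 = 98°
split-comp 41° ↑ +221°: 98 + 221 = 319°
complement +180°: 319 + 180 = 499 → 499 − 360 = 139°
square ↑ +90°: 139 + 90 = 229°
analog 57° ↓ −57°: 229 − 57 = 172°
analog 37° ↑ +37°: 172 + 37 = 209°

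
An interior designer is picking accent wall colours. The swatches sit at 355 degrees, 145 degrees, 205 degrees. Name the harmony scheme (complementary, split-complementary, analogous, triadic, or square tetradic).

split-complementary

Sort the hues: 145°, 205°, 355°.
Successive gaps around the wheel: 60°, 150°, 150°.
Two 150° gaps and one 60° gap — a base hue opposite a pair of accents 30° either side of its complement — is the split-complementary pattern.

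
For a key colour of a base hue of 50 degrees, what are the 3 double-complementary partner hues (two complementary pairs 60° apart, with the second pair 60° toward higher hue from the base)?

A rectangular tetradic uses two complementary pairs 60° apart: offsets 0°, 60°, 180°, 240°.
50 + 60 = 110°
50 + 180 = 230°
50 + 240 = 290°

110°, 230°, and 290°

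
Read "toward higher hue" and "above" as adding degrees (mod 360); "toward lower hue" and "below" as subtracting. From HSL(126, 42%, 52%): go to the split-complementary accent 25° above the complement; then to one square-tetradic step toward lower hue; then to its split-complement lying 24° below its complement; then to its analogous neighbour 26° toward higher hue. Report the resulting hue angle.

split-comp 25° ↑ +205°: 126 + 205 = 331°
square ↓ −90°: 331 − 90 = 241°
split-comp 24° ↓ +156°: 241 + 156 = 397 → 397 − 360 = 37°
analog 26° ↑ +26°: 37 + 26 = 63°

63°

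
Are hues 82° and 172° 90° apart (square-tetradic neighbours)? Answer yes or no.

Angular distance: |82 − 172| = 90 = 90°.
90° apart (square-tetradic neighbours) requires 90°.

yes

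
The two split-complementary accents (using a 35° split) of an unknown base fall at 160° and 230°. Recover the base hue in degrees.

The accents sit 35° either side of the complement, so the complement is their short-arc midpoint on the wheel.
Short-arc midpoint of 160° and 230°: 195°.
Base is 180° from the complement: 195 − 180 = 15°

15°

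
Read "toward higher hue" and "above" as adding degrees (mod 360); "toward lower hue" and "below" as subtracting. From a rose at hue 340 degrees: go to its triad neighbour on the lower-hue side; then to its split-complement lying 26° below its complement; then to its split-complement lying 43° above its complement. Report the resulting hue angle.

237°

340 − 120 = 220°   (triadic ↓)
220 + 154 = 374 → 374 − 360 = 14°   (split-comp 26° ↓)
14 + 223 = 237°   (split-comp 43° ↑)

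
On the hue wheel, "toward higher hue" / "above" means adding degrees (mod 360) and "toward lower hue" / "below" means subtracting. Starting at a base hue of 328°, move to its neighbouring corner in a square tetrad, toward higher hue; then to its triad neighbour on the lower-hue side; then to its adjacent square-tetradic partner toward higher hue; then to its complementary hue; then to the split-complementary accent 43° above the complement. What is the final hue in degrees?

71°

328 + 90 = 418 → 418 − 360 = 58°   (square ↑)
58 − 120 = -62 → -62 + 360 = 298°   (triadic ↓)
298 + 90 = 388 → 388 − 360 = 28°   (square ↑)
28 + 180 = 208°   (complement)
208 + 223 = 431 → 431 − 360 = 71°   (split-comp 43° ↑)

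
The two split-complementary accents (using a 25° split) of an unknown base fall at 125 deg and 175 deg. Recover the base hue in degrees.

330°

The accents sit 25° either side of the complement, so the complement is their short-arc midpoint on the wheel.
Short-arc midpoint of 125° and 175°: 150°.
Base is 180° from the complement: 150 − 180 = -30 → -30 + 360 = 330°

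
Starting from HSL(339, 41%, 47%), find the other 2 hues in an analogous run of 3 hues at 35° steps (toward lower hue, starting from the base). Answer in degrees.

Analogous hues sit every 35° along the wheel.
339 − 35 = 304°
339 − 70 = 269°

304° and 269°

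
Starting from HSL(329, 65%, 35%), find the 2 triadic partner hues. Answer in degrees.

329 + 120 = 449 → 449 − 360 = 89°
329 + 240 = 569 → 569 − 360 = 209°

89° and 209°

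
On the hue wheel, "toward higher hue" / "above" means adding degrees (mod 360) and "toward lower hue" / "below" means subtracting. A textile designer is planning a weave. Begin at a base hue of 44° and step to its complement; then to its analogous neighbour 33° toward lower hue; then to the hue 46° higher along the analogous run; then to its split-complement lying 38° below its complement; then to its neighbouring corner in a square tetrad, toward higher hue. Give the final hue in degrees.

109°

complement +180°: 44 + 180 = 224°
analog 33° ↓ −33°: 224 − 33 = 191°
analog 46° ↑ +46°: 191 + 46 = 237°
split-comp 38° ↓ +142°: 237 + 142 = 379 → 379 − 360 = 19°
square ↑ +90°: 19 + 90 = 109°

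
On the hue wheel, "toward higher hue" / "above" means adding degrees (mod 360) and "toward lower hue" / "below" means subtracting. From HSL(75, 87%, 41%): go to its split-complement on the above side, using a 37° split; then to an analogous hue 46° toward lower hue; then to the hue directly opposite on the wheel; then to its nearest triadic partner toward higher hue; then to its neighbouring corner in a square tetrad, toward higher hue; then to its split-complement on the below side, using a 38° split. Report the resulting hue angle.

split-comp 37° ↑ +217°: 75 + 217 = 292°
analog 46° ↓ −46°: 292 − 46 = 246°
complement +180°: 246 + 180 = 426 → 426 − 360 = 66°
triadic ↑ +120°: 66 + 120 = 186°
square ↑ +90°: 186 + 90 = 276°
split-comp 38° ↓ +142°: 276 + 142 = 418 → 418 − 360 = 58°

58°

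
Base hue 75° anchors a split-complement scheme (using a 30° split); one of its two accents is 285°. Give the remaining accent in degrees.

225°

Split-complementary hues sit 30° either side of the complement.
Complement of the base 75°: 75 + 180 = 255°
The given accent 285° is 30° one side of 255°; the other accent sits 30° the other side: 255 − 30 = 225°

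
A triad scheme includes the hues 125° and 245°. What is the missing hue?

A triad places three hues 120° apart.
The full set through 125° is {5°, 125°, 245°}.
Given {125°, 245°}, the missing hue is 5°.

5°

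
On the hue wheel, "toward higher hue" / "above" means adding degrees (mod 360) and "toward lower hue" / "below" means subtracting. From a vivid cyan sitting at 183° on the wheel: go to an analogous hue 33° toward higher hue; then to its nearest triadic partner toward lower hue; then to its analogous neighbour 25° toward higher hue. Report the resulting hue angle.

121°

+33° (analog 33° ↑): 183 + 33 = 216°
−120° (triadic ↓): 216 − 120 = 96°
+25° (analog 25° ↑): 96 + 25 = 121°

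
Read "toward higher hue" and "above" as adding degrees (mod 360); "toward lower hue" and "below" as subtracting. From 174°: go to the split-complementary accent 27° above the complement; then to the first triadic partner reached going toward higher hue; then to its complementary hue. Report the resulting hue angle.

174 + 207 = 381 → 381 − 360 = 21°   (split-comp 27° ↑)
21 + 120 = 141°   (triadic ↑)
141 + 180 = 321°   (complement)

321°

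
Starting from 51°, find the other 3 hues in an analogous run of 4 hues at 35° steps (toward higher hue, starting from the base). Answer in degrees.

Analogous hues sit every 35° along the wheel.
51 + 35 = 86°
51 + 70 = 121°
51 + 105 = 156°

86°, 121° and 156°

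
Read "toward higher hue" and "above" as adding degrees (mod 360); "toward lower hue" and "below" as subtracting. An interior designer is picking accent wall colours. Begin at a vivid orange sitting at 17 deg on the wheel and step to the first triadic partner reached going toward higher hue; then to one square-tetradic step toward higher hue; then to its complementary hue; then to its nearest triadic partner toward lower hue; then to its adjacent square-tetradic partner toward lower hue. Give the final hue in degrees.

197°

+120° (triadic ↑): 17 + 120 = 137°
+90° (square ↑): 137 + 90 = 227°
+180° (complement): 227 + 180 = 407 → 407 − 360 = 47°
−120° (triadic ↓): 47 − 120 = -73 → -73 + 360 = 287°
−90° (square ↓): 287 − 90 = 197°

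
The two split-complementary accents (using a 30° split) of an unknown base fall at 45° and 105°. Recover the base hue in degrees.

255°

The accents sit 30° either side of the complement, so the complement is their short-arc midpoint on the wheel.
Short-arc midpoint of 45° and 105°: 75°.
Base is 180° from the complement: 75 − 180 = -105 → -105 + 360 = 255°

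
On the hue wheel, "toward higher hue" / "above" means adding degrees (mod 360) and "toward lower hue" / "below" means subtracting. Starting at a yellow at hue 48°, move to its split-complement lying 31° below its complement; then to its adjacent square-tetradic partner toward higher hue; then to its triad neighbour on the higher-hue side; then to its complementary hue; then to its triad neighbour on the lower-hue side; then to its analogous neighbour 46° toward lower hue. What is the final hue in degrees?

split-comp 31° ↓ +149°: 48 + 149 = 197°
square ↑ +90°: 197 + 90 = 287°
triadic ↑ +120°: 287 + 120 = 407 → 407 − 360 = 47°
complement +180°: 47 + 180 = 227°
triadic ↓ −120°: 227 − 120 = 107°
analog 46° ↓ −46°: 107 − 46 = 61°

61°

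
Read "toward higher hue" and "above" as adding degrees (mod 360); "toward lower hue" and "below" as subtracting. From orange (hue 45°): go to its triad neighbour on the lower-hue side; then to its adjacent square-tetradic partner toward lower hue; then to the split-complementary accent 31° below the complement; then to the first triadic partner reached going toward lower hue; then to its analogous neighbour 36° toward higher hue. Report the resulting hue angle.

−120° (triadic ↓): 45 − 120 = -75 → -75 + 360 = 285°
−90° (square ↓): 285 − 90 = 195°
+149° (split-comp 31° ↓): 195 + 149 = 344°
−120° (triadic ↓): 344 − 120 = 224°
+36° (analog 36° ↑): 224 + 36 = 260°

260°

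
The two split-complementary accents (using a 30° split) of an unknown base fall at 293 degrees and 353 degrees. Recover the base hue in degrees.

The accents sit 30° either side of the complement, so the complement is their short-arc midpoint on the wheel.
Short-arc midpoint of 293° and 353°: 323°.
Base is 180° from the complement: 323 − 180 = 143°

143°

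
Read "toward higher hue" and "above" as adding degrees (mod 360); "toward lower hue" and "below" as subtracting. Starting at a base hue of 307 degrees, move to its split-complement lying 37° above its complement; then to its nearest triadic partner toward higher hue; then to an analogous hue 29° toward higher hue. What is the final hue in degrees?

313°

307 + 217 = 524 → 524 − 360 = 164°   (split-comp 37° ↑)
164 + 120 = 284°   (triadic ↑)
284 + 29 = 313°   (analog 29° ↑)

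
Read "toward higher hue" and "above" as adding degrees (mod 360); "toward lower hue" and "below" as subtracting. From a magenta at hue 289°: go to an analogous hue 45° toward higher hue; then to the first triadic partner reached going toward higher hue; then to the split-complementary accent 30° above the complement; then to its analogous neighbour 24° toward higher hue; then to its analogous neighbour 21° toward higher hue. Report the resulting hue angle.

349°

analog 45° ↑ +45°: 289 + 45 = 334°
triadic ↑ +120°: 334 + 120 = 454 → 454 − 360 = 94°
split-comp 30° ↑ +210°: 94 + 210 = 304°
analog 24° ↑ +24°: 304 + 24 = 328°
analog 21° ↑ +21°: 328 + 21 = 349°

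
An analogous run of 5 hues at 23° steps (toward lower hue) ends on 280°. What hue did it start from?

4 steps of 23° (toward lower hue) give a net shift of −92°.
Start = end − shift: 280 + 92 = 372 → 372 − 360 = 12°

12°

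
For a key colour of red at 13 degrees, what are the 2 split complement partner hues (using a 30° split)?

163° and 223°

Split-complementary hues sit 30° either side of the complement.
Complement of 13 degrees: 13 + 180 = 193°
193 − 30 = 163°
193 + 30 = 223°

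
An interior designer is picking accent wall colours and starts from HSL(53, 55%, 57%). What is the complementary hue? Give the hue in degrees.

The complement sits 180° across the wheel.
53 + 180 = 233°

233°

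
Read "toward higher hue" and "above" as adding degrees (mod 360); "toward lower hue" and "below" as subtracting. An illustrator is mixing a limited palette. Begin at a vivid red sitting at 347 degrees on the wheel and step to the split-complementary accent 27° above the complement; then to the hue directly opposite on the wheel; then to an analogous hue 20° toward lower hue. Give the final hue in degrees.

split-comp 27° ↑ +207°: 347 + 207 = 554 → 554 − 360 = 194°
complement +180°: 194 + 180 = 374 → 374 − 360 = 14°
analog 20° ↓ −20°: 14 − 20 = -6 → -6 + 360 = 354°

354°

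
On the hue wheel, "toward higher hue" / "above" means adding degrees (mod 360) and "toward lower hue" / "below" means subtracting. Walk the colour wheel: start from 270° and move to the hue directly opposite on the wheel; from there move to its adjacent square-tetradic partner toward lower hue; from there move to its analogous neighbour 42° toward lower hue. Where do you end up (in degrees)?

318°

270 + 180 = 450 → 450 − 360 = 90°   (complement)
90 − 90 = 0°   (square ↓)
0 − 42 = -42 → -42 + 360 = 318°   (analog 42° ↓)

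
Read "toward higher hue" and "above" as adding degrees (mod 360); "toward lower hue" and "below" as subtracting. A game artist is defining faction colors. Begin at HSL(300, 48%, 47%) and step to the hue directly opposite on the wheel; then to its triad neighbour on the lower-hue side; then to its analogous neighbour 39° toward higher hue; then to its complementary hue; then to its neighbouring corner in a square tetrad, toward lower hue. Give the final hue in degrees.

129°

+180° (complement): 300 + 180 = 480 → 480 − 360 = 120°
−120° (triadic ↓): 120 − 120 = 0°
+39° (analog 39° ↑): 0 + 39 = 39°
+180° (complement): 39 + 180 = 219°
−90° (square ↓): 219 − 90 = 129°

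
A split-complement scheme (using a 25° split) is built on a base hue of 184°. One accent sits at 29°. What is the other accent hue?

Split-complementary hues sit 25° either side of the complement.
Complement of the base 184°: 184 + 180 = 364 → 364 − 360 = 4°
The given accent 29° is 25° one side of 4°; the other accent sits 25° the other side: 4 − 25 = -21 → -21 + 360 = 339°

339°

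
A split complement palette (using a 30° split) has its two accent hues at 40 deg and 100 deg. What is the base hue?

The accents sit 30° either side of the complement, so the complement is their short-arc midpoint on the wheel.
Short-arc midpoint of 40° and 100°: 70°.
Base is 180° from the complement: 70 − 180 = -110 → -110 + 360 = 250°

250°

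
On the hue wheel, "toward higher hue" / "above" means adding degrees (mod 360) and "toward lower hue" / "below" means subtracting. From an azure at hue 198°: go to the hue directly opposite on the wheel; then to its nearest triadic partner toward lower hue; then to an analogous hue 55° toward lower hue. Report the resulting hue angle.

+180° (complement): 198 + 180 = 378 → 378 − 360 = 18°
−120° (triadic ↓): 18 − 120 = -102 → -102 + 360 = 258°
−55° (analog 55° ↓): 258 − 55 = 203°

203°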